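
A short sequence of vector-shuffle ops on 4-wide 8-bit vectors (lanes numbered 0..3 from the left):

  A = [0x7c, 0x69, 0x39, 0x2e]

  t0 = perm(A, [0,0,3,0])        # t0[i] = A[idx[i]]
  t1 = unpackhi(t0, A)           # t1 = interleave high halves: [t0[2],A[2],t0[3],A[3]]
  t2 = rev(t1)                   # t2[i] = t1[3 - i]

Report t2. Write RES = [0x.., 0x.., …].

→ t0 |7c|7c|2e|7c|
→ t1 |2e|39|7c|2e|
→ t2 |2e|7c|39|2e|

RES = [ 0x2e  0x7c  0x39  0x2e ]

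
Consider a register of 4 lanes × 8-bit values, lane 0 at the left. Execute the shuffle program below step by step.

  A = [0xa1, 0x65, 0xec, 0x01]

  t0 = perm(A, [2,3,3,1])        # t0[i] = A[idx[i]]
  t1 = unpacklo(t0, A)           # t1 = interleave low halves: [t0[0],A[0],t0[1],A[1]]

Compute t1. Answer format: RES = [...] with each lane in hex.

RES = [0xec, 0xa1, 0x01, 0x65]

  t0: ec 01 01 65
  t1: ec a1 01 65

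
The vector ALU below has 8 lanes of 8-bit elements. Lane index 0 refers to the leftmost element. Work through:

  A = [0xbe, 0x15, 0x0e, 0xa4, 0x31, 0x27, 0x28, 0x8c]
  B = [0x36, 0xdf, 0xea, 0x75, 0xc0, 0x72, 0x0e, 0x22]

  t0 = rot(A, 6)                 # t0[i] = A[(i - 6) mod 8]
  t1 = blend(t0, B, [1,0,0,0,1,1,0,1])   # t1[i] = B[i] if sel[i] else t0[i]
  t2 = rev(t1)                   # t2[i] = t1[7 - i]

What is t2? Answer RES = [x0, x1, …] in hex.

→ t0 |0e|a4|31|27|28|8c|be|15|
→ t1 |36|a4|31|27|c0|72|be|22|
→ t2 |22|be|72|c0|27|31|a4|36|

RES = [ 0x22  0xbe  0x72  0xc0  0x27  0x31  0xa4  0x36 ]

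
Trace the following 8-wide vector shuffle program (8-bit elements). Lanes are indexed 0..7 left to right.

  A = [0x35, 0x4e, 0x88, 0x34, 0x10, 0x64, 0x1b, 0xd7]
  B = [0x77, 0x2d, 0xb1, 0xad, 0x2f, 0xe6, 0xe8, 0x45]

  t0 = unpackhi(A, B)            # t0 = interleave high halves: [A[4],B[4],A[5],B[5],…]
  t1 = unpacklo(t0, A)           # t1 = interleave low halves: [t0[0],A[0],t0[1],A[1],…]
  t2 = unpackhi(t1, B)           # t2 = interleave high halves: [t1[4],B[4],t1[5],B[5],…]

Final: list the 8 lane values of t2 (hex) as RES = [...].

RES = [ 0x64  0x2f  0x88  0xe6  0xe6  0xe8  0x34  0x45 ]

  t0: 10 2f 64 e6 1b e8 d7 45
  t1: 10 35 2f 4e 64 88 e6 34
  t2: 64 2f 88 e6 e6 e8 34 45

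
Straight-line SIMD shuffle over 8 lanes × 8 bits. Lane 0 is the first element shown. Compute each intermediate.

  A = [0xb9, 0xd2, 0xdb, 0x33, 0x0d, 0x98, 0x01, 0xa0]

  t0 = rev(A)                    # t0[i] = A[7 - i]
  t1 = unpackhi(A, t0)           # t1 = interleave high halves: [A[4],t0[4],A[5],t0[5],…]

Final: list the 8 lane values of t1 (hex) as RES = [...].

t0 = [0xa0, 0x01, 0x98, 0x0d, 0x33, 0xdb, 0xd2, 0xb9]
t1 = [0x0d, 0x33, 0x98, 0xdb, 0x01, 0xd2, 0xa0, 0xb9]

RES = [0x0d, 0x33, 0x98, 0xdb, 0x01, 0xd2, 0xa0, 0xb9]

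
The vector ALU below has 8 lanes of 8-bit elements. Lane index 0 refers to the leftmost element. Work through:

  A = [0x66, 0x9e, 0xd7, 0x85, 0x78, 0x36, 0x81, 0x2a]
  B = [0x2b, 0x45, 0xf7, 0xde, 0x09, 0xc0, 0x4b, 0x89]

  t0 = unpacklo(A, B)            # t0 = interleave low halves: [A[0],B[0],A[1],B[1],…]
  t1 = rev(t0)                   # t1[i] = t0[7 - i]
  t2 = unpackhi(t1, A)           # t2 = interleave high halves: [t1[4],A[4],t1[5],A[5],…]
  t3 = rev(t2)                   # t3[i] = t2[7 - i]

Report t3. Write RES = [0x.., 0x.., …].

t0 = [0x66, 0x2b, 0x9e, 0x45, 0xd7, 0xf7, 0x85, 0xde]
t1 = [0xde, 0x85, 0xf7, 0xd7, 0x45, 0x9e, 0x2b, 0x66]
t2 = [0x45, 0x78, 0x9e, 0x36, 0x2b, 0x81, 0x66, 0x2a]
t3 = [0x2a, 0x66, 0x81, 0x2b, 0x36, 0x9e, 0x78, 0x45]

RES = [0x2a, 0x66, 0x81, 0x2b, 0x36, 0x9e, 0x78, 0x45]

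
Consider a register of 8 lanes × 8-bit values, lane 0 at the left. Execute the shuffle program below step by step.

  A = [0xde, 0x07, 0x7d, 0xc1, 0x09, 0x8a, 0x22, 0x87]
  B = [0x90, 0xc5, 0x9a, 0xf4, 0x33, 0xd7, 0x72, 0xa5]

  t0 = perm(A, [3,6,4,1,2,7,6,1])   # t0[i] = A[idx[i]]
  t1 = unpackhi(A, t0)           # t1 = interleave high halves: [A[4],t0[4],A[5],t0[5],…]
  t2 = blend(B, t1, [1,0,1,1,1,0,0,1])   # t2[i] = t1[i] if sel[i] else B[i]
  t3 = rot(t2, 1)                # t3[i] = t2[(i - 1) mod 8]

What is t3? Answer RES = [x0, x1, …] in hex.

  t0: c1 22 09 07 7d 87 22 07
  t1: 09 7d 8a 87 22 22 87 07
  t2: 09 c5 8a 87 22 d7 72 07
  t3: 07 09 c5 8a 87 22 d7 72

RES = [0x07, 0x09, 0xc5, 0x8a, 0x87, 0x22, 0xd7, 0x72]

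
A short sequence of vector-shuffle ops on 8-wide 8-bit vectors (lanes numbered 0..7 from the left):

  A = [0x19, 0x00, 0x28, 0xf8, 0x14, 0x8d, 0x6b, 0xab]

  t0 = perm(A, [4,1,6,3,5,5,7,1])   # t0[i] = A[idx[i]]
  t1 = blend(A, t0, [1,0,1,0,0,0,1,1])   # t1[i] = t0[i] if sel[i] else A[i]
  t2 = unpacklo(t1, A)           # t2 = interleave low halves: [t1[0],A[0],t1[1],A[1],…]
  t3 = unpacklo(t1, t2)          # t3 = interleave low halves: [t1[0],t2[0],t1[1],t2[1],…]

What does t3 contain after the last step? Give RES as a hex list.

RES = [ 0x14  0x14  0x00  0x19  0x6b  0x00  0xf8  0x00 ]

t0 = [0x14, 0x00, 0x6b, 0xf8, 0x8d, 0x8d, 0xab, 0x00]
t1 = [0x14, 0x00, 0x6b, 0xf8, 0x14, 0x8d, 0xab, 0x00]
t2 = [0x14, 0x19, 0x00, 0x00, 0x6b, 0x28, 0xf8, 0xf8]
t3 = [0x14, 0x14, 0x00, 0x19, 0x6b, 0x00, 0xf8, 0x00]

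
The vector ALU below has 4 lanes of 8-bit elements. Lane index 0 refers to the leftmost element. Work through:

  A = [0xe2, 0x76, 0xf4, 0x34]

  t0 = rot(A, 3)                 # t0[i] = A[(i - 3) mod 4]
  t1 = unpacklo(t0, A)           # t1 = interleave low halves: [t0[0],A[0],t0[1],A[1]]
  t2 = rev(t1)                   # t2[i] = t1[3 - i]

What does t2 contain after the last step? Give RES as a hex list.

RES = [0x76, 0xf4, 0xe2, 0x76]

  t0: 76 f4 34 e2
  t1: 76 e2 f4 76
  t2: 76 f4 e2 76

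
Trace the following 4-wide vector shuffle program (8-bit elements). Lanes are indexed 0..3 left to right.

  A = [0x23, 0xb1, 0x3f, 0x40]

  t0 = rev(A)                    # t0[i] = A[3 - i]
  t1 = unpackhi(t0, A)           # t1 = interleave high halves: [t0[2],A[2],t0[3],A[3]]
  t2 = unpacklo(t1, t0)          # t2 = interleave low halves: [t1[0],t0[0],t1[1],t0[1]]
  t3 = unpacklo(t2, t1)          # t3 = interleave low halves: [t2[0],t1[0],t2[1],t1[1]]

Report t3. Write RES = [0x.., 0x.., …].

t0 = [0x40, 0x3f, 0xb1, 0x23]
t1 = [0xb1, 0x3f, 0x23, 0x40]
t2 = [0xb1, 0x40, 0x3f, 0x3f]
t3 = [0xb1, 0xb1, 0x40, 0x3f]

RES = [ 0xb1  0xb1  0x40  0x3f ]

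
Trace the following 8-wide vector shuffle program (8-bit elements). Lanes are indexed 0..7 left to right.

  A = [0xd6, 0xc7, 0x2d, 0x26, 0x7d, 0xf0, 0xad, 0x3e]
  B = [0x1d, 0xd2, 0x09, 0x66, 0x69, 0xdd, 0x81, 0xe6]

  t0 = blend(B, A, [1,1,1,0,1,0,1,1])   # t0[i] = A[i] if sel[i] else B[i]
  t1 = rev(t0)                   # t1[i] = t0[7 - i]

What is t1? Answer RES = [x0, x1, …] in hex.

  t0: d6 c7 2d 66 7d dd ad 3e
  t1: 3e ad dd 7d 66 2d c7 d6

RES = [ 0x3e  0xad  0xdd  0x7d  0x66  0x2d  0xc7  0xd6 ]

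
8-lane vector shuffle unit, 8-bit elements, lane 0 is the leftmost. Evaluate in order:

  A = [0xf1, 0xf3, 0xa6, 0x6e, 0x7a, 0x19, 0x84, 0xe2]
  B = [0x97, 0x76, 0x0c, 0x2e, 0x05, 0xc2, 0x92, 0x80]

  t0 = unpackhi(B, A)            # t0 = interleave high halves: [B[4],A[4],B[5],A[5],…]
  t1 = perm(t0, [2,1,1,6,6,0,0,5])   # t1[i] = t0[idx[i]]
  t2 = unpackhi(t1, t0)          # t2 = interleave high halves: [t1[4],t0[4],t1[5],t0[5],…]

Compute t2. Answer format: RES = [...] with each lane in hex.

RES = [0x80, 0x92, 0x05, 0x84, 0x05, 0x80, 0x84, 0xe2]

→ t0 |05|7a|c2|19|92|84|80|e2|
→ t1 |c2|7a|7a|80|80|05|05|84|
→ t2 |80|92|05|84|05|80|84|e2|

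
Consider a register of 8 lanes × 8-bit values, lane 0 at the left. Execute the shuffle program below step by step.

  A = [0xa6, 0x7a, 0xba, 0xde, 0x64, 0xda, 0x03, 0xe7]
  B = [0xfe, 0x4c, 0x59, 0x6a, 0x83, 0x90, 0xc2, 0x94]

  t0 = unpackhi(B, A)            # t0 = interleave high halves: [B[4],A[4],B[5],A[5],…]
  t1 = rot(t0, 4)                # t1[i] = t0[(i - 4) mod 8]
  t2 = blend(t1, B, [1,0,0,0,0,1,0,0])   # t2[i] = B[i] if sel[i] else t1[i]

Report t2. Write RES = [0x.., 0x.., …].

t0 = [0x83, 0x64, 0x90, 0xda, 0xc2, 0x03, 0x94, 0xe7]
t1 = [0xc2, 0x03, 0x94, 0xe7, 0x83, 0x64, 0x90, 0xda]
t2 = [0xfe, 0x03, 0x94, 0xe7, 0x83, 0x90, 0x90, 0xda]

RES = [0xfe, 0x03, 0x94, 0xe7, 0x83, 0x90, 0x90, 0xda]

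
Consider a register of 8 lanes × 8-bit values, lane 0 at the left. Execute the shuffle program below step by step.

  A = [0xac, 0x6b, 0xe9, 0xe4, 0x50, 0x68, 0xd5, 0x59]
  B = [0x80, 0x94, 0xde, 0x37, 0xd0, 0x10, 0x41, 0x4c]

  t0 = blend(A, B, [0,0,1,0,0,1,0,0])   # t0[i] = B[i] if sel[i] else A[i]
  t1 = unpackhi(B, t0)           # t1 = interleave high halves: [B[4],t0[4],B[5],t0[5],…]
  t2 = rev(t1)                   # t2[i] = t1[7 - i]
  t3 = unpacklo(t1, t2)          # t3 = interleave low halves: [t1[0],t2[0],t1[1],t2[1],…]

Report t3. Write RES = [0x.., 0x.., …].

RES = [0xd0, 0x59, 0x50, 0x4c, 0x10, 0xd5, 0x10, 0x41]

  t0: ac 6b de e4 50 10 d5 59
  t1: d0 50 10 10 41 d5 4c 59
  t2: 59 4c d5 41 10 10 50 d0
  t3: d0 59 50 4c 10 d5 10 41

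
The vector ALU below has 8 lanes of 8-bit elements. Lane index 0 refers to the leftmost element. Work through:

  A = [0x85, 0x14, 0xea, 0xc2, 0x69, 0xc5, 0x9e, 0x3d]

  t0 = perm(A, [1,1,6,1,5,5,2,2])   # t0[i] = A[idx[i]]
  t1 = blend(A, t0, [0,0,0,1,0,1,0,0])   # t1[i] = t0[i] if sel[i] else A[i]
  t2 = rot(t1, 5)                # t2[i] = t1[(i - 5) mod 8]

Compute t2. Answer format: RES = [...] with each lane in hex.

→ t0 |14|14|9e|14|c5|c5|ea|ea|
→ t1 |85|14|ea|14|69|c5|9e|3d|
→ t2 |14|69|c5|9e|3d|85|14|ea|

RES = [ 0x14  0x69  0xc5  0x9e  0x3d  0x85  0x14  0xea ]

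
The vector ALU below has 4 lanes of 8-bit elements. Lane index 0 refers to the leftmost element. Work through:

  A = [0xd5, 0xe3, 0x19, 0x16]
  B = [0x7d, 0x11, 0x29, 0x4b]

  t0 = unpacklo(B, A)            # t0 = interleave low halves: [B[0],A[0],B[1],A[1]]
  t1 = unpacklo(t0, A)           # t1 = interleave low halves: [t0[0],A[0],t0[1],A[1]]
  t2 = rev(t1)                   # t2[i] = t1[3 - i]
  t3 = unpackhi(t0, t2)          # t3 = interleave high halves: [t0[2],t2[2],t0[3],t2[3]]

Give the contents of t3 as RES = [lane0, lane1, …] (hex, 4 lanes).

RES = [ 0x11  0xd5  0xe3  0x7d ]

  t0: 7d d5 11 e3
  t1: 7d d5 d5 e3
  t2: e3 d5 d5 7d
  t3: 11 d5 e3 7d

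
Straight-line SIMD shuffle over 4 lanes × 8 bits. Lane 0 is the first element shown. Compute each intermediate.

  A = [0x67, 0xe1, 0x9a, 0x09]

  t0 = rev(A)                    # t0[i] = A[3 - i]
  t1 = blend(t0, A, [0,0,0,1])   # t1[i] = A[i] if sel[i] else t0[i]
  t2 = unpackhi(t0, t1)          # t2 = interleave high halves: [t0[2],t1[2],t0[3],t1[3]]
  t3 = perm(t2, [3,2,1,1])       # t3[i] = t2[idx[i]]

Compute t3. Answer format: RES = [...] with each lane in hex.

  t0: 09 9a e1 67
  t1: 09 9a e1 09
  t2: e1 e1 67 09
  t3: 09 67 e1 e1

RES = [0x09, 0x67, 0xe1, 0xe1]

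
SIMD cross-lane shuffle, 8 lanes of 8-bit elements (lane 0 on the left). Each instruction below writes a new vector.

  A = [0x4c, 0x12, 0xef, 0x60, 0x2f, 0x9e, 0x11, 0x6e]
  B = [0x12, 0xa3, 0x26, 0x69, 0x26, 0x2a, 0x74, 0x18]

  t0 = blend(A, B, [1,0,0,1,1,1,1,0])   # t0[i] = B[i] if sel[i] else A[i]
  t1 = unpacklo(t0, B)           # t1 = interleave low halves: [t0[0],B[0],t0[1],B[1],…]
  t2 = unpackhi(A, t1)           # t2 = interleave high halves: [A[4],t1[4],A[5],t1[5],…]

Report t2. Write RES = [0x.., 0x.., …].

→ t0 |12|12|ef|69|26|2a|74|6e|
→ t1 |12|12|12|a3|ef|26|69|69|
→ t2 |2f|ef|9e|26|11|69|6e|69|

RES = [0x2f, 0xef, 0x9e, 0x26, 0x11, 0x69, 0x6e, 0x69]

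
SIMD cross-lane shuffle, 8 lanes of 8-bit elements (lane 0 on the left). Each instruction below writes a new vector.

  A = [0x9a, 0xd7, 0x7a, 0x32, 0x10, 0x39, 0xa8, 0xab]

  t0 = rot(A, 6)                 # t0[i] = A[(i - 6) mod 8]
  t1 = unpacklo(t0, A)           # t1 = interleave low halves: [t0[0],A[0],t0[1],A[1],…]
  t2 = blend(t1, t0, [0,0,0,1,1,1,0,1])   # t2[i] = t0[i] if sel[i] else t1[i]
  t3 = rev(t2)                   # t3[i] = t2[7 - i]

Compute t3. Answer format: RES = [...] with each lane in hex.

→ t0 |7a|32|10|39|a8|ab|9a|d7|
→ t1 |7a|9a|32|d7|10|7a|39|32|
→ t2 |7a|9a|32|39|a8|ab|39|d7|
→ t3 |d7|39|ab|a8|39|32|9a|7a|

RES = [0xd7, 0x39, 0xab, 0xa8, 0x39, 0x32, 0x9a, 0x7a]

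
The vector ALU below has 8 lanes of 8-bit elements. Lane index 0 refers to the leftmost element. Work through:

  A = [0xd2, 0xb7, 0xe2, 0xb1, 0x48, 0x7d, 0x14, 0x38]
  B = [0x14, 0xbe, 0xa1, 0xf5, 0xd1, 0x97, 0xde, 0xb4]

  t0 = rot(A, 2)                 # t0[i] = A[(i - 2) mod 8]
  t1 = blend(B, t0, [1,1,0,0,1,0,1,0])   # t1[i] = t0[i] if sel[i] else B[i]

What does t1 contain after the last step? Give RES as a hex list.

  t0: 14 38 d2 b7 e2 b1 48 7d
  t1: 14 38 a1 f5 e2 97 48 b4

RES = [0x14, 0x38, 0xa1, 0xf5, 0xe2, 0x97, 0x48, 0xb4]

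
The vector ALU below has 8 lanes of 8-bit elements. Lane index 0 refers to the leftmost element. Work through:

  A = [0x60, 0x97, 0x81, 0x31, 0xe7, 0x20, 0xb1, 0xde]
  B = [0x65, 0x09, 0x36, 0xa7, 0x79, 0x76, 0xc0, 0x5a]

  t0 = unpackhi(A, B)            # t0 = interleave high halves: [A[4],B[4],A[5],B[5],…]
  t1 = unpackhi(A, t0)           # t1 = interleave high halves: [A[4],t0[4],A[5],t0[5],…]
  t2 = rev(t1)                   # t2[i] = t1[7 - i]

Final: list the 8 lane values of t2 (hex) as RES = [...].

RES = [ 0x5a  0xde  0xde  0xb1  0xc0  0x20  0xb1  0xe7 ]

→ t0 |e7|79|20|76|b1|c0|de|5a|
→ t1 |e7|b1|20|c0|b1|de|de|5a|
→ t2 |5a|de|de|b1|c0|20|b1|e7|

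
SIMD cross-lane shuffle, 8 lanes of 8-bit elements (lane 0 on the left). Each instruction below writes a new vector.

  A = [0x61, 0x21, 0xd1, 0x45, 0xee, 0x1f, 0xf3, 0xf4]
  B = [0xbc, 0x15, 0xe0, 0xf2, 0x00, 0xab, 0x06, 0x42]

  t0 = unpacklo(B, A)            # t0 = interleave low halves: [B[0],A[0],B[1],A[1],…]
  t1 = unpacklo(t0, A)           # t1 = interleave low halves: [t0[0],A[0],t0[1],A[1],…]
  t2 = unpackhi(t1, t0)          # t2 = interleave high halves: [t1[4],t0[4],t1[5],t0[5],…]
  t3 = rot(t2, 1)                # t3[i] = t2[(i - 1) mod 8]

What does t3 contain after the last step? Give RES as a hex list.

→ t0 |bc|61|15|21|e0|d1|f2|45|
→ t1 |bc|61|61|21|15|d1|21|45|
→ t2 |15|e0|d1|d1|21|f2|45|45|
→ t3 |45|15|e0|d1|d1|21|f2|45|

RES = [0x45, 0x15, 0xe0, 0xd1, 0xd1, 0x21, 0xf2, 0x45]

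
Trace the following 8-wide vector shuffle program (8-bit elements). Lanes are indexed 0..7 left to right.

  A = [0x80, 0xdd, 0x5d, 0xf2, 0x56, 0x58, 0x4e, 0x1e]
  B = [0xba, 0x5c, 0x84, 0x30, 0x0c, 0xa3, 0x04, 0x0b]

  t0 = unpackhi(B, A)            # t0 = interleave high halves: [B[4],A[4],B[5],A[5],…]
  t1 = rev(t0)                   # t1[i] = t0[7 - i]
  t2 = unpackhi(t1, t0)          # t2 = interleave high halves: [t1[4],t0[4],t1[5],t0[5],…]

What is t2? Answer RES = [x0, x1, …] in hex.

RES = [ 0x58  0x04  0xa3  0x4e  0x56  0x0b  0x0c  0x1e ]

→ t0 |0c|56|a3|58|04|4e|0b|1e|
→ t1 |1e|0b|4e|04|58|a3|56|0c|
→ t2 |58|04|a3|4e|56|0b|0c|1e|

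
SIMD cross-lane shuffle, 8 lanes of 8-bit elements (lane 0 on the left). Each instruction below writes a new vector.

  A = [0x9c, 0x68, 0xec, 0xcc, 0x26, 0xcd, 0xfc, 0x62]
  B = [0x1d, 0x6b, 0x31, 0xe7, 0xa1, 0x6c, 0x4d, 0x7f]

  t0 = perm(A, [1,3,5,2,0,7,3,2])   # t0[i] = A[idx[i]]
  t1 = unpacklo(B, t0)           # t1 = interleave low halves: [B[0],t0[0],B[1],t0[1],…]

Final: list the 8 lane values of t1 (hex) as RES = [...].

t0 = [0x68, 0xcc, 0xcd, 0xec, 0x9c, 0x62, 0xcc, 0xec]
t1 = [0x1d, 0x68, 0x6b, 0xcc, 0x31, 0xcd, 0xe7, 0xec]

RES = [0x1d, 0x68, 0x6b, 0xcc, 0x31, 0xcd, 0xe7, 0xec]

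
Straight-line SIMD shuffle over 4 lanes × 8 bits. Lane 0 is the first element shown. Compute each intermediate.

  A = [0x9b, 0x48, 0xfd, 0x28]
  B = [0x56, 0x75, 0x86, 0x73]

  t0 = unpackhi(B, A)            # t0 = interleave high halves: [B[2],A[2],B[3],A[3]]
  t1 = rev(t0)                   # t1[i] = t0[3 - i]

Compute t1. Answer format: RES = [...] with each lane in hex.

t0 = [0x86, 0xfd, 0x73, 0x28]
t1 = [0x28, 0x73, 0xfd, 0x86]

RES = [0x28, 0x73, 0xfd, 0x86]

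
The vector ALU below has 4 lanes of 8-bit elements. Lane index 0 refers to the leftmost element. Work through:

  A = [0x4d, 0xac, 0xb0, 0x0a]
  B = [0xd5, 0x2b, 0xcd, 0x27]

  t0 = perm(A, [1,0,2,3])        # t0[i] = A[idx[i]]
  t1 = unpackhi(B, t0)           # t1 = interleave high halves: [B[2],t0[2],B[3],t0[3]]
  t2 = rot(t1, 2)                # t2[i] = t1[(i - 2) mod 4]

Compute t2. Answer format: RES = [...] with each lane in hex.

RES = [ 0x27  0x0a  0xcd  0xb0 ]

→ t0 |ac|4d|b0|0a|
→ t1 |cd|b0|27|0a|
→ t2 |27|0a|cd|b0|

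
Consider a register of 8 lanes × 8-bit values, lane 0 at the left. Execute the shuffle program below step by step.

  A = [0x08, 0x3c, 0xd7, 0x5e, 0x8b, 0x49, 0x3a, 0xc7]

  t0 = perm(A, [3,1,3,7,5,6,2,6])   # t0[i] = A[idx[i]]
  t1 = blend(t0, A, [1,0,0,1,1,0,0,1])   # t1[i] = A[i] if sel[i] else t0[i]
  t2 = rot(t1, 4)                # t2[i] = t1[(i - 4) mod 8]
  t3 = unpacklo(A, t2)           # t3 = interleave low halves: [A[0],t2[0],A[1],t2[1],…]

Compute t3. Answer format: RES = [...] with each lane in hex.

RES = [0x08, 0x8b, 0x3c, 0x3a, 0xd7, 0xd7, 0x5e, 0xc7]

→ t0 |5e|3c|5e|c7|49|3a|d7|3a|
→ t1 |08|3c|5e|5e|8b|3a|d7|c7|
→ t2 |8b|3a|d7|c7|08|3c|5e|5e|
→ t3 |08|8b|3c|3a|d7|d7|5e|c7|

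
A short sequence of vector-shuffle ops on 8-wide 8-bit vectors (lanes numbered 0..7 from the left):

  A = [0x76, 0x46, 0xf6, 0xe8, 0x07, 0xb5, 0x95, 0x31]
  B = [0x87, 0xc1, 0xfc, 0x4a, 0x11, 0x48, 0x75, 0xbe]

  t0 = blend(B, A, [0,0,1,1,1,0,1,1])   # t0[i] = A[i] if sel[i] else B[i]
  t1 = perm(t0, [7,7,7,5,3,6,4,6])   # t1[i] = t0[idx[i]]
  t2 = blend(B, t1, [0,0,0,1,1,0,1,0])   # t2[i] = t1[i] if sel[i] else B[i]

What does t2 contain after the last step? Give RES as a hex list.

RES = [0x87, 0xc1, 0xfc, 0x48, 0xe8, 0x48, 0x07, 0xbe]

t0 = [0x87, 0xc1, 0xf6, 0xe8, 0x07, 0x48, 0x95, 0x31]
t1 = [0x31, 0x31, 0x31, 0x48, 0xe8, 0x95, 0x07, 0x95]
t2 = [0x87, 0xc1, 0xfc, 0x48, 0xe8, 0x48, 0x07, 0xbe]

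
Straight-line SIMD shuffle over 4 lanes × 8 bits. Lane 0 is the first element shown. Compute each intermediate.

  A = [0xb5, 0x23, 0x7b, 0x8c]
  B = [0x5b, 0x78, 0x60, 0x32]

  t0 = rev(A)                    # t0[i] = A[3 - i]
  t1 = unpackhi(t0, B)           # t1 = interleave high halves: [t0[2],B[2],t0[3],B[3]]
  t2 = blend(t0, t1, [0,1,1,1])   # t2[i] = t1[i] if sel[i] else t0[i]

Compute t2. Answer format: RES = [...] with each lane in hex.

→ t0 |8c|7b|23|b5|
→ t1 |23|60|b5|32|
→ t2 |8c|60|b5|32|

RES = [0x8c, 0x60, 0xb5, 0x32]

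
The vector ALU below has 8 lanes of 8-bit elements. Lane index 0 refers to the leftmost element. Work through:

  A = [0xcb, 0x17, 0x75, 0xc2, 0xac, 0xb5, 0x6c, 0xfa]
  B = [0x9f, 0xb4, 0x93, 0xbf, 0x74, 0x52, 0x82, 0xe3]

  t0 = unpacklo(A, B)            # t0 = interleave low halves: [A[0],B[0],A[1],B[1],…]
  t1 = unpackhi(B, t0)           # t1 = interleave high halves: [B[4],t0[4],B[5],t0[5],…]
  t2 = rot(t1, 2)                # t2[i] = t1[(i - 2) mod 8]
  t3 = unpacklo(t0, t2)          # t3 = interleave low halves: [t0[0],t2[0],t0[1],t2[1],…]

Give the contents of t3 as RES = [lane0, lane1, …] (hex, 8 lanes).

RES = [ 0xcb  0xe3  0x9f  0xbf  0x17  0x74  0xb4  0x75 ]

→ t0 |cb|9f|17|b4|75|93|c2|bf|
→ t1 |74|75|52|93|82|c2|e3|bf|
→ t2 |e3|bf|74|75|52|93|82|c2|
→ t3 |cb|e3|9f|bf|17|74|b4|75|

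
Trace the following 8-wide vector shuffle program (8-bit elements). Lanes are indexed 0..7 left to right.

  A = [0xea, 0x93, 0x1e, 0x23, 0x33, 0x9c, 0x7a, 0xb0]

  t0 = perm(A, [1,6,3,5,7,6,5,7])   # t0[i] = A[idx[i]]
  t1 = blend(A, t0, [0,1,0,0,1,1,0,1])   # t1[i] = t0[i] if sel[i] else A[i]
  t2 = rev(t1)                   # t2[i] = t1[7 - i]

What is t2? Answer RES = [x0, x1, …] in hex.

RES = [0xb0, 0x7a, 0x7a, 0xb0, 0x23, 0x1e, 0x7a, 0xea]

→ t0 |93|7a|23|9c|b0|7a|9c|b0|
→ t1 |ea|7a|1e|23|b0|7a|7a|b0|
→ t2 |b0|7a|7a|b0|23|1e|7a|ea|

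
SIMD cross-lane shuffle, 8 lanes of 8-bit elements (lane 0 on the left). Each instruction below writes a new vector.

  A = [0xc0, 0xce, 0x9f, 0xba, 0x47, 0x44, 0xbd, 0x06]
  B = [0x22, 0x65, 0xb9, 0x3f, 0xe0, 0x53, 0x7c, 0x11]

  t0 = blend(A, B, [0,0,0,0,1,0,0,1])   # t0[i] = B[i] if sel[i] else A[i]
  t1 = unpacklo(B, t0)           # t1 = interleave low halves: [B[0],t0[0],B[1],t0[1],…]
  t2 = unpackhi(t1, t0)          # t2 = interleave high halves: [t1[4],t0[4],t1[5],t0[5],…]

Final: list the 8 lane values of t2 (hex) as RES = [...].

→ t0 |c0|ce|9f|ba|e0|44|bd|11|
→ t1 |22|c0|65|ce|b9|9f|3f|ba|
→ t2 |b9|e0|9f|44|3f|bd|ba|11|

RES = [0xb9, 0xe0, 0x9f, 0x44, 0x3f, 0xbd, 0xba, 0x11]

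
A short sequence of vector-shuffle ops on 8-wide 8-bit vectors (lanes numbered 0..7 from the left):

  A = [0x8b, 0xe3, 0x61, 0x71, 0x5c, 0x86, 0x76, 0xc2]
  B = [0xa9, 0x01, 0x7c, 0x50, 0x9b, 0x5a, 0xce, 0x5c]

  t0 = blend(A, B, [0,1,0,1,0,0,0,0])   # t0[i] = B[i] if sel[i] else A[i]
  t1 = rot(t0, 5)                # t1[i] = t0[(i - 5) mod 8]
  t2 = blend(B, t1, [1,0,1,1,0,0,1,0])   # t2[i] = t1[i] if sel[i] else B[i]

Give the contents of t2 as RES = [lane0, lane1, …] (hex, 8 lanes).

→ t0 |8b|01|61|50|5c|86|76|c2|
→ t1 |50|5c|86|76|c2|8b|01|61|
→ t2 |50|01|86|76|9b|5a|01|5c|

RES = [0x50, 0x01, 0x86, 0x76, 0x9b, 0x5a, 0x01, 0x5c]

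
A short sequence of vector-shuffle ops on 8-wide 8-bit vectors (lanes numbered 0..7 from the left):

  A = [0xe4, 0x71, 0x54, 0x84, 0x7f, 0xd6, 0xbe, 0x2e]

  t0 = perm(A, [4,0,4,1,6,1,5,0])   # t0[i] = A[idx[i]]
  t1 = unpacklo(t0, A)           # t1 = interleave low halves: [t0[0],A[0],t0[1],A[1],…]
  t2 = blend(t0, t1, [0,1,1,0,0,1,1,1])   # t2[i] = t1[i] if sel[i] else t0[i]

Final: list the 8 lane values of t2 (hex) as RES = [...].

→ t0 |7f|e4|7f|71|be|71|d6|e4|
→ t1 |7f|e4|e4|71|7f|54|71|84|
→ t2 |7f|e4|e4|71|be|54|71|84|

RES = [0x7f, 0xe4, 0xe4, 0x71, 0xbe, 0x54, 0x71, 0x84]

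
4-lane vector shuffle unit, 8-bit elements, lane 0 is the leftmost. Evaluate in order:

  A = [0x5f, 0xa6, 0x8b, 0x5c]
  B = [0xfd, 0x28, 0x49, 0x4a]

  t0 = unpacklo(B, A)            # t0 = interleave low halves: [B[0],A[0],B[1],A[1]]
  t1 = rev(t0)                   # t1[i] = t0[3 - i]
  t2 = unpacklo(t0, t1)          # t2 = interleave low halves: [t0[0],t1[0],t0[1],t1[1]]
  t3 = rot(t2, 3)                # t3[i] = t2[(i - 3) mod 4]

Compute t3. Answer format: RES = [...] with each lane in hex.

RES = [ 0xa6  0x5f  0x28  0xfd ]

→ t0 |fd|5f|28|a6|
→ t1 |a6|28|5f|fd|
→ t2 |fd|a6|5f|28|
→ t3 |a6|5f|28|fd|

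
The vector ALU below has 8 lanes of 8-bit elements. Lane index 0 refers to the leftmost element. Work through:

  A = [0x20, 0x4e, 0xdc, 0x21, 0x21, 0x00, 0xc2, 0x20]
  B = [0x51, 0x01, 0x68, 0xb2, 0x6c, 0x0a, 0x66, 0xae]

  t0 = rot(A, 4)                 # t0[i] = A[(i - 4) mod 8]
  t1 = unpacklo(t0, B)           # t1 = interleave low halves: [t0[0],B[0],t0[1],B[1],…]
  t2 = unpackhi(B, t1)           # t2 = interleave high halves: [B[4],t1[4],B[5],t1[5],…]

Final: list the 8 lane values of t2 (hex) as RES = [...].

RES = [ 0x6c  0xc2  0x0a  0x68  0x66  0x20  0xae  0xb2 ]

  t0: 21 00 c2 20 20 4e dc 21
  t1: 21 51 00 01 c2 68 20 b2
  t2: 6c c2 0a 68 66 20 ae b2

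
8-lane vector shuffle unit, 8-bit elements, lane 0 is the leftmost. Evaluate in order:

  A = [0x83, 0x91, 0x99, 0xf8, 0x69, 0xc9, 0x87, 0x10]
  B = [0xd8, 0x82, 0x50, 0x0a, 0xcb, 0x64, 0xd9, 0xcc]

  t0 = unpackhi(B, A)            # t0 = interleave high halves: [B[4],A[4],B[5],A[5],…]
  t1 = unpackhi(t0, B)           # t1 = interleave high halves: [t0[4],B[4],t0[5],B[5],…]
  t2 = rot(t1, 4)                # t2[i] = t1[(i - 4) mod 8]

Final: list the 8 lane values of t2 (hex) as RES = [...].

  t0: cb 69 64 c9 d9 87 cc 10
  t1: d9 cb 87 64 cc d9 10 cc
  t2: cc d9 10 cc d9 cb 87 64

RES = [ 0xcc  0xd9  0x10  0xcc  0xd9  0xcb  0x87  0x64 ]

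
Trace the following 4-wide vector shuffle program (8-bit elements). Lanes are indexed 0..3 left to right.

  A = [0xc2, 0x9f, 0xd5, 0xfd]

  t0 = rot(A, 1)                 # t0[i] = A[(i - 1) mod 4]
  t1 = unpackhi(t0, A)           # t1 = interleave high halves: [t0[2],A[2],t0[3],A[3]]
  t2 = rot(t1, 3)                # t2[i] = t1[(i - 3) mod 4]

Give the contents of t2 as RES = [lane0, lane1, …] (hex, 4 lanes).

RES = [ 0xd5  0xd5  0xfd  0x9f ]

→ t0 |fd|c2|9f|d5|
→ t1 |9f|d5|d5|fd|
→ t2 |d5|d5|fd|9f|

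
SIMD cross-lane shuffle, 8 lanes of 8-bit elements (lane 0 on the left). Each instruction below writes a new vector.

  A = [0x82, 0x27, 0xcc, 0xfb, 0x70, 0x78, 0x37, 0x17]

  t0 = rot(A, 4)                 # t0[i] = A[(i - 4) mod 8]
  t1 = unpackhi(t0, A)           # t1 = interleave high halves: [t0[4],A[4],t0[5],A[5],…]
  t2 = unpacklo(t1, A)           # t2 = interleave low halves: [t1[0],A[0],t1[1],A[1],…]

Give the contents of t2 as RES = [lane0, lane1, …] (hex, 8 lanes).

→ t0 |70|78|37|17|82|27|cc|fb|
→ t1 |82|70|27|78|cc|37|fb|17|
→ t2 |82|82|70|27|27|cc|78|fb|

RES = [ 0x82  0x82  0x70  0x27  0x27  0xcc  0x78  0xfb ]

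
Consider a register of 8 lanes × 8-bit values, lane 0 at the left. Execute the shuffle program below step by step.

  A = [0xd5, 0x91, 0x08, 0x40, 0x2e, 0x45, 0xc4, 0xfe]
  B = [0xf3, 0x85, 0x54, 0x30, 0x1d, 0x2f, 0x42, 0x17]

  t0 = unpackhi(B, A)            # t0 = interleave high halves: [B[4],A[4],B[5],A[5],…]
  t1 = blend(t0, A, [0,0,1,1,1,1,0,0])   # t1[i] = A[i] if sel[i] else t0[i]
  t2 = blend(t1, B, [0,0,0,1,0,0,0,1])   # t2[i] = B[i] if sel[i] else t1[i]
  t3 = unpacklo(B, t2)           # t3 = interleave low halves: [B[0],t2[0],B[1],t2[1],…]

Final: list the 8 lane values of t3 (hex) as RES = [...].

  t0: 1d 2e 2f 45 42 c4 17 fe
  t1: 1d 2e 08 40 2e 45 17 fe
  t2: 1d 2e 08 30 2e 45 17 17
  t3: f3 1d 85 2e 54 08 30 30

RES = [0xf3, 0x1d, 0x85, 0x2e, 0x54, 0x08, 0x30, 0x30]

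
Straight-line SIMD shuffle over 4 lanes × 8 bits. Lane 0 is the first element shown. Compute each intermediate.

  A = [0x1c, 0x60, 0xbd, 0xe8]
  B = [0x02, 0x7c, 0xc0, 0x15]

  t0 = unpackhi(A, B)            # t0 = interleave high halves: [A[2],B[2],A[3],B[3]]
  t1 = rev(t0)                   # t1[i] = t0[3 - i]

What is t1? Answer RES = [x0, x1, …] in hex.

RES = [ 0x15  0xe8  0xc0  0xbd ]

  t0: bd c0 e8 15
  t1: 15 e8 c0 bd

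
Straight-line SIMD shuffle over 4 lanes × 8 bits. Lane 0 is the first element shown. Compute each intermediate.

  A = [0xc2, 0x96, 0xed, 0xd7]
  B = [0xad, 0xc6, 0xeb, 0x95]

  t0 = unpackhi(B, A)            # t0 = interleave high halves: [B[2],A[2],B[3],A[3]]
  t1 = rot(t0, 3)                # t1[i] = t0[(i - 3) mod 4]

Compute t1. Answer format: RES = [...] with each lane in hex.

  t0: eb ed 95 d7
  t1: ed 95 d7 eb

RES = [ 0xed  0x95  0xd7  0xeb ]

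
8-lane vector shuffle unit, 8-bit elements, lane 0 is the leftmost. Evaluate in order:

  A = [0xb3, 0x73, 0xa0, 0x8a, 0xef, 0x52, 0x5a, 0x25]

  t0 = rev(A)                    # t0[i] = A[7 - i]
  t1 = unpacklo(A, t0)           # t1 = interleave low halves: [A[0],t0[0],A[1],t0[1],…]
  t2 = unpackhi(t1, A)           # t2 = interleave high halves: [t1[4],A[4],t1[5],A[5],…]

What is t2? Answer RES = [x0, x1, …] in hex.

t0 = [0x25, 0x5a, 0x52, 0xef, 0x8a, 0xa0, 0x73, 0xb3]
t1 = [0xb3, 0x25, 0x73, 0x5a, 0xa0, 0x52, 0x8a, 0xef]
t2 = [0xa0, 0xef, 0x52, 0x52, 0x8a, 0x5a, 0xef, 0x25]

RES = [0xa0, 0xef, 0x52, 0x52, 0x8a, 0x5a, 0xef, 0x25]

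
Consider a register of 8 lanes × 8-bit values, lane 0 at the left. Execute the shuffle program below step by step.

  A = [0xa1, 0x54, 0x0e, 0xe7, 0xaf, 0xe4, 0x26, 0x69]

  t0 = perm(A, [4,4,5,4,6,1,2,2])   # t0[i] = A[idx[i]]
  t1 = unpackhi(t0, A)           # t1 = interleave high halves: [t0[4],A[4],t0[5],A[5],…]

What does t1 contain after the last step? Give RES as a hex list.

→ t0 |af|af|e4|af|26|54|0e|0e|
→ t1 |26|af|54|e4|0e|26|0e|69|

RES = [ 0x26  0xaf  0x54  0xe4  0x0e  0x26  0x0e  0x69 ]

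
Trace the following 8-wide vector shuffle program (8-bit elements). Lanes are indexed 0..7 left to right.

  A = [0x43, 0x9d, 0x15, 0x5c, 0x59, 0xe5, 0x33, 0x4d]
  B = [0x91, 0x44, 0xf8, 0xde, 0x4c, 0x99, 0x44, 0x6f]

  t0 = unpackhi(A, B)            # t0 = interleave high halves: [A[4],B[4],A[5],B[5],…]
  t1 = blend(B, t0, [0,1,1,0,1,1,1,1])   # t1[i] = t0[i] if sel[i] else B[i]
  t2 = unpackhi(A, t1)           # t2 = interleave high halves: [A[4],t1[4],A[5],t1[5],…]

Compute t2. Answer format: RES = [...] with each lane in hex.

RES = [0x59, 0x33, 0xe5, 0x44, 0x33, 0x4d, 0x4d, 0x6f]

  t0: 59 4c e5 99 33 44 4d 6f
  t1: 91 4c e5 de 33 44 4d 6f
  t2: 59 33 e5 44 33 4d 4d 6f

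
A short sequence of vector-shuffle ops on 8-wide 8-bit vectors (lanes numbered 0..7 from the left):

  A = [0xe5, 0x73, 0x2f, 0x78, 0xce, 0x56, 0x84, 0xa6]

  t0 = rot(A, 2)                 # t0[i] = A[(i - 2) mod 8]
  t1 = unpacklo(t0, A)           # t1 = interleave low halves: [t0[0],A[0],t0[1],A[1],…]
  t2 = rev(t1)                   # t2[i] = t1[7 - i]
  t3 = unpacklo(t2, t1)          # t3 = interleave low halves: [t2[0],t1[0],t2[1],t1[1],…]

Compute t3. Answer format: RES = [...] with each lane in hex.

RES = [ 0x78  0x84  0x73  0xe5  0x2f  0xa6  0xe5  0x73 ]

t0 = [0x84, 0xa6, 0xe5, 0x73, 0x2f, 0x78, 0xce, 0x56]
t1 = [0x84, 0xe5, 0xa6, 0x73, 0xe5, 0x2f, 0x73, 0x78]
t2 = [0x78, 0x73, 0x2f, 0xe5, 0x73, 0xa6, 0xe5, 0x84]
t3 = [0x78, 0x84, 0x73, 0xe5, 0x2f, 0xa6, 0xe5, 0x73]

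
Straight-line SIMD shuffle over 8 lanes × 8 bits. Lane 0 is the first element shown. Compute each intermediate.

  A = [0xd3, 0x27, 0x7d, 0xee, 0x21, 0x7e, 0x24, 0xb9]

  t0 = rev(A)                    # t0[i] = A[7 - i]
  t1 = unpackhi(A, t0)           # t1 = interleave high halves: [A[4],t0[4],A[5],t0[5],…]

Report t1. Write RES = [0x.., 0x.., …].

t0 = [0xb9, 0x24, 0x7e, 0x21, 0xee, 0x7d, 0x27, 0xd3]
t1 = [0x21, 0xee, 0x7e, 0x7d, 0x24, 0x27, 0xb9, 0xd3]

RES = [ 0x21  0xee  0x7e  0x7d  0x24  0x27  0xb9  0xd3 ]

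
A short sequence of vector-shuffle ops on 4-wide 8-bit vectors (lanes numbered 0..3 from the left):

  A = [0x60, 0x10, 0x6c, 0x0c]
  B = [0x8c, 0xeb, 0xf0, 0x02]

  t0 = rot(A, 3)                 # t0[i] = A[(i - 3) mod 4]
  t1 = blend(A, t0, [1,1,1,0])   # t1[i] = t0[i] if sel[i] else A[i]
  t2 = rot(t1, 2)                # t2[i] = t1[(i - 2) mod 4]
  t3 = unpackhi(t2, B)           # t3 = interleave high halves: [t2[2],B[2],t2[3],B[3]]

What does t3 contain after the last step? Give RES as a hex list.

t0 = [0x10, 0x6c, 0x0c, 0x60]
t1 = [0x10, 0x6c, 0x0c, 0x0c]
t2 = [0x0c, 0x0c, 0x10, 0x6c]
t3 = [0x10, 0xf0, 0x6c, 0x02]

RES = [ 0x10  0xf0  0x6c  0x02 ]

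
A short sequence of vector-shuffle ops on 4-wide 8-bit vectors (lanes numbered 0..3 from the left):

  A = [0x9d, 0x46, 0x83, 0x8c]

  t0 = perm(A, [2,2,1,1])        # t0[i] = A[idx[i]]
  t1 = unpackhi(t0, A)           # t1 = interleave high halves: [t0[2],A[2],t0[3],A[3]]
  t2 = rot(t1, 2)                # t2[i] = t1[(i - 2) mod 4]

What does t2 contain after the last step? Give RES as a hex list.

→ t0 |83|83|46|46|
→ t1 |46|83|46|8c|
→ t2 |46|8c|46|83|

RES = [ 0x46  0x8c  0x46  0x83 ]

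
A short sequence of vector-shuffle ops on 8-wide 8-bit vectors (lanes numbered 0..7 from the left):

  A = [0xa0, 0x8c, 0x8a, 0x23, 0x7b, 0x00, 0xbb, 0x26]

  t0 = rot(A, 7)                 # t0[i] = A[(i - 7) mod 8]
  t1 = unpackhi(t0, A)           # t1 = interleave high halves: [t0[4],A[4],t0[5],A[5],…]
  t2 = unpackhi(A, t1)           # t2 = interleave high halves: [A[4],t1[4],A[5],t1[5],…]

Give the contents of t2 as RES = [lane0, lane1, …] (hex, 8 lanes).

→ t0 |8c|8a|23|7b|00|bb|26|a0|
→ t1 |00|7b|bb|00|26|bb|a0|26|
→ t2 |7b|26|00|bb|bb|a0|26|26|

RES = [0x7b, 0x26, 0x00, 0xbb, 0xbb, 0xa0, 0x26, 0x26]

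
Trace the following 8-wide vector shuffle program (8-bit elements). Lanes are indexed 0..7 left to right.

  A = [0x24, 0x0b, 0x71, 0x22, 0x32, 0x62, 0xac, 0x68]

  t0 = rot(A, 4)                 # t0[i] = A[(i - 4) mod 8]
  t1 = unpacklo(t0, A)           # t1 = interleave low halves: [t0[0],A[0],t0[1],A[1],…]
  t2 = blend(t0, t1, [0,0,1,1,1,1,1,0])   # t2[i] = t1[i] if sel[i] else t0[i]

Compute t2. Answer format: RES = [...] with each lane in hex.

RES = [ 0x32  0x62  0x62  0x0b  0xac  0x71  0x68  0x22 ]

t0 = [0x32, 0x62, 0xac, 0x68, 0x24, 0x0b, 0x71, 0x22]
t1 = [0x32, 0x24, 0x62, 0x0b, 0xac, 0x71, 0x68, 0x22]
t2 = [0x32, 0x62, 0x62, 0x0b, 0xac, 0x71, 0x68, 0x22]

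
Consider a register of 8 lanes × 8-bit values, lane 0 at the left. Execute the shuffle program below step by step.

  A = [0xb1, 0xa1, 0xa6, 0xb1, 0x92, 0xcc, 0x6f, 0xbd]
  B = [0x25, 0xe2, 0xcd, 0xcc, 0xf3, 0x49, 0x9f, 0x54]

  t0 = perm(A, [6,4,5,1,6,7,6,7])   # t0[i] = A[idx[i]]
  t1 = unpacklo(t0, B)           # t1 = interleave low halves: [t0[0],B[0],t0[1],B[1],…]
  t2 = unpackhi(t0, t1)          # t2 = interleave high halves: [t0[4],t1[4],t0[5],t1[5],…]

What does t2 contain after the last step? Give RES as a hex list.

  t0: 6f 92 cc a1 6f bd 6f bd
  t1: 6f 25 92 e2 cc cd a1 cc
  t2: 6f cc bd cd 6f a1 bd cc

RES = [ 0x6f  0xcc  0xbd  0xcd  0x6f  0xa1  0xbd  0xcc ]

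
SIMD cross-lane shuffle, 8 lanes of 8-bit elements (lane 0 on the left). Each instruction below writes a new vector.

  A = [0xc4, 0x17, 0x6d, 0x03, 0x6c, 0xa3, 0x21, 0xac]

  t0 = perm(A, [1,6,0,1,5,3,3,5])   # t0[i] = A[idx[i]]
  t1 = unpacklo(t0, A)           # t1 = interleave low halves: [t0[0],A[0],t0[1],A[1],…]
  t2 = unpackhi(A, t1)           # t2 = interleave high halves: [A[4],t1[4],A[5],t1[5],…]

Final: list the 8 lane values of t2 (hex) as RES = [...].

t0 = [0x17, 0x21, 0xc4, 0x17, 0xa3, 0x03, 0x03, 0xa3]
t1 = [0x17, 0xc4, 0x21, 0x17, 0xc4, 0x6d, 0x17, 0x03]
t2 = [0x6c, 0xc4, 0xa3, 0x6d, 0x21, 0x17, 0xac, 0x03]

RES = [0x6c, 0xc4, 0xa3, 0x6d, 0x21, 0x17, 0xac, 0x03]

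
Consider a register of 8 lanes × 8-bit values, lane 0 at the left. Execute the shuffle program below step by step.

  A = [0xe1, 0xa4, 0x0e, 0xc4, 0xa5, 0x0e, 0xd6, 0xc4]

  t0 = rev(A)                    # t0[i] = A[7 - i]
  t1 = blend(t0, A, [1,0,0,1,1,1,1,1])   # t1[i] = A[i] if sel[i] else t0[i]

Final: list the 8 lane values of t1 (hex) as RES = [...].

RES = [0xe1, 0xd6, 0x0e, 0xc4, 0xa5, 0x0e, 0xd6, 0xc4]

  t0: c4 d6 0e a5 c4 0e a4 e1
  t1: e1 d6 0e c4 a5 0e d6 c4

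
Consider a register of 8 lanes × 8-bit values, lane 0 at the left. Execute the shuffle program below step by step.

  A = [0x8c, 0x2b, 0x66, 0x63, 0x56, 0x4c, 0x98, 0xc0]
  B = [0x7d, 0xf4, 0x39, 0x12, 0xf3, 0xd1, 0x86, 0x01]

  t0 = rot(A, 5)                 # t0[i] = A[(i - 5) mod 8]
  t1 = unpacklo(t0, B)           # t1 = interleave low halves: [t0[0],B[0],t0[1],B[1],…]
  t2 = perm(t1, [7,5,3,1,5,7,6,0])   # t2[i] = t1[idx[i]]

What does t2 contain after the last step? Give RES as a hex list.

RES = [0x12, 0x39, 0xf4, 0x7d, 0x39, 0x12, 0x98, 0x63]

t0 = [0x63, 0x56, 0x4c, 0x98, 0xc0, 0x8c, 0x2b, 0x66]
t1 = [0x63, 0x7d, 0x56, 0xf4, 0x4c, 0x39, 0x98, 0x12]
t2 = [0x12, 0x39, 0xf4, 0x7d, 0x39, 0x12, 0x98, 0x63]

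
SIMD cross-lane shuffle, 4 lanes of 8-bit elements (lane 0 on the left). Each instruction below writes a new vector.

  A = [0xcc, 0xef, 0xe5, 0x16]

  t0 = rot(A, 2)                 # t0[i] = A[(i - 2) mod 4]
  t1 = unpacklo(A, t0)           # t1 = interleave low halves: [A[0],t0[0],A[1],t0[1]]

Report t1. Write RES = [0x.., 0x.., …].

→ t0 |e5|16|cc|ef|
→ t1 |cc|e5|ef|16|

RES = [0xcc, 0xe5, 0xef, 0x16]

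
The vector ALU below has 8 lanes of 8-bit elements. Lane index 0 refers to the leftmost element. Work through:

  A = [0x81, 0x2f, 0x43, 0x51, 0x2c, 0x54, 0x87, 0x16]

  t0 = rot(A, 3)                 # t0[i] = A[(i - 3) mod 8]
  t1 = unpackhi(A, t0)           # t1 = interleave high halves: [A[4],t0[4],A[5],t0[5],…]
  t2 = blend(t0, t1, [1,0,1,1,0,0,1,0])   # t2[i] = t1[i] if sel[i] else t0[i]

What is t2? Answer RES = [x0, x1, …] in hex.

RES = [0x2c, 0x87, 0x54, 0x43, 0x2f, 0x43, 0x16, 0x2c]

→ t0 |54|87|16|81|2f|43|51|2c|
→ t1 |2c|2f|54|43|87|51|16|2c|
→ t2 |2c|87|54|43|2f|43|16|2c|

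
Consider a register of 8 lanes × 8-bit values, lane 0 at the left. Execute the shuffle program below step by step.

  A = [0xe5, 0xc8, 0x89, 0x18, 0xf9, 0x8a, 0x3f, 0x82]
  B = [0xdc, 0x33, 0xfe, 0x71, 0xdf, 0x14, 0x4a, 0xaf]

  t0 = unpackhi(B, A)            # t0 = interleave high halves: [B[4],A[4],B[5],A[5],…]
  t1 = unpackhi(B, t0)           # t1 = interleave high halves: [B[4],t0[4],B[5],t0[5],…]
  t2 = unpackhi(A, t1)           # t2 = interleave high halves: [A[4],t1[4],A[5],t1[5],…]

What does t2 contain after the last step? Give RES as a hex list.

RES = [0xf9, 0x4a, 0x8a, 0xaf, 0x3f, 0xaf, 0x82, 0x82]

  t0: df f9 14 8a 4a 3f af 82
  t1: df 4a 14 3f 4a af af 82
  t2: f9 4a 8a af 3f af 82 82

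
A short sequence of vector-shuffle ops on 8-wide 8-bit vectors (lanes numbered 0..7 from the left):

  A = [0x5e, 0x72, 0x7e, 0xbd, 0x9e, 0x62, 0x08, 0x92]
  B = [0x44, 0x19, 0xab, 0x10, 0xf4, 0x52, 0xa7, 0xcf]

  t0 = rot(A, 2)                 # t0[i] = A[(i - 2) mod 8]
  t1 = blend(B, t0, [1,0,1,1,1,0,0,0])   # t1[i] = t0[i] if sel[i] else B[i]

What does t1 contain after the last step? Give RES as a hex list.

t0 = [0x08, 0x92, 0x5e, 0x72, 0x7e, 0xbd, 0x9e, 0x62]
t1 = [0x08, 0x19, 0x5e, 0x72, 0x7e, 0x52, 0xa7, 0xcf]

RES = [0x08, 0x19, 0x5e, 0x72, 0x7e, 0x52, 0xa7, 0xcf]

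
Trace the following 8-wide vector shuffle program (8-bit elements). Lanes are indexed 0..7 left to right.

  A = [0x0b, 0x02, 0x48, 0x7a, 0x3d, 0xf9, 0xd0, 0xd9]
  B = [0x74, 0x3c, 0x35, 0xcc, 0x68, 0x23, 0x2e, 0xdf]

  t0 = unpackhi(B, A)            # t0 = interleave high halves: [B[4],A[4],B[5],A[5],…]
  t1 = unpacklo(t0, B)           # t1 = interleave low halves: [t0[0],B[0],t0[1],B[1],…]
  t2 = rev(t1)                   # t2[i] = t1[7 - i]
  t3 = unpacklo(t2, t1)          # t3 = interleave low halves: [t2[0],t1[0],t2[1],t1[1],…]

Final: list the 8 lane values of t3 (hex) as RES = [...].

  t0: 68 3d 23 f9 2e d0 df d9
  t1: 68 74 3d 3c 23 35 f9 cc
  t2: cc f9 35 23 3c 3d 74 68
  t3: cc 68 f9 74 35 3d 23 3c

RES = [ 0xcc  0x68  0xf9  0x74  0x35  0x3d  0x23  0x3c ]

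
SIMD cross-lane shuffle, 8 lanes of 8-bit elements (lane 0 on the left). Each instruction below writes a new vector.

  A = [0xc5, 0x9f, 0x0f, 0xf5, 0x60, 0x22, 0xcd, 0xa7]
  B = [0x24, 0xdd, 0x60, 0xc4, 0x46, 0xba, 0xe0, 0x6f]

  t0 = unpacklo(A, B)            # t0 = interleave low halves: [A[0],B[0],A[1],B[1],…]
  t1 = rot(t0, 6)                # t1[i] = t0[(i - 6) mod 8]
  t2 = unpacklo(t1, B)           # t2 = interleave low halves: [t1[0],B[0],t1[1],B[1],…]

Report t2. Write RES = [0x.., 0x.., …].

RES = [0x9f, 0x24, 0xdd, 0xdd, 0x0f, 0x60, 0x60, 0xc4]

  t0: c5 24 9f dd 0f 60 f5 c4
  t1: 9f dd 0f 60 f5 c4 c5 24
  t2: 9f 24 dd dd 0f 60 60 c4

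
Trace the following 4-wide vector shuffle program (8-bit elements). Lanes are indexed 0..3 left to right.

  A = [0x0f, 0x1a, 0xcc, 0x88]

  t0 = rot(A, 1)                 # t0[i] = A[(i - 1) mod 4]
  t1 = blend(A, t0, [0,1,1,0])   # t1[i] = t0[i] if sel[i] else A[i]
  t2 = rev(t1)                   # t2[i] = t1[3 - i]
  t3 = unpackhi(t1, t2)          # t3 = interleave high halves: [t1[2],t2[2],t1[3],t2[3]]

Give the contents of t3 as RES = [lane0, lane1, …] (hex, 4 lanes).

RES = [ 0x1a  0x0f  0x88  0x0f ]

→ t0 |88|0f|1a|cc|
→ t1 |0f|0f|1a|88|
→ t2 |88|1a|0f|0f|
→ t3 |1a|0f|88|0f|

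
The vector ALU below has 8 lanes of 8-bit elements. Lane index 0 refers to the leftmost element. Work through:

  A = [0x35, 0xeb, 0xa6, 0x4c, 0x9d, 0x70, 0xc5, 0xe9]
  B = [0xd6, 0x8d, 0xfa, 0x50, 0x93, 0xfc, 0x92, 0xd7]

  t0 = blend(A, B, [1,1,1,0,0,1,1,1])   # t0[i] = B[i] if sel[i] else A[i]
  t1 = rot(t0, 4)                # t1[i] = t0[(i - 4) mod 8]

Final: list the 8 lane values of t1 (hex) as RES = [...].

→ t0 |d6|8d|fa|4c|9d|fc|92|d7|
→ t1 |9d|fc|92|d7|d6|8d|fa|4c|

RES = [ 0x9d  0xfc  0x92  0xd7  0xd6  0x8d  0xfa  0x4c ]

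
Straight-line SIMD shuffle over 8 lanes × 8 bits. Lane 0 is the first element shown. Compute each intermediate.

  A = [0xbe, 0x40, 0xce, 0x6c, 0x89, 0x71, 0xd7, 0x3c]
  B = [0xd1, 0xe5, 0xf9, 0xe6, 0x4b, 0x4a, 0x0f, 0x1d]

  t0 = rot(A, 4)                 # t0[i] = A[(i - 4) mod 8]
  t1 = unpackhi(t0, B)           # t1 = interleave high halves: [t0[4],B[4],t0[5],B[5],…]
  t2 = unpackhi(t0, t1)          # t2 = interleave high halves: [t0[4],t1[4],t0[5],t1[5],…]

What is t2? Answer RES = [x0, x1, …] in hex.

  t0: 89 71 d7 3c be 40 ce 6c
  t1: be 4b 40 4a ce 0f 6c 1d
  t2: be ce 40 0f ce 6c 6c 1d

RES = [0xbe, 0xce, 0x40, 0x0f, 0xce, 0x6c, 0x6c, 0x1d]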